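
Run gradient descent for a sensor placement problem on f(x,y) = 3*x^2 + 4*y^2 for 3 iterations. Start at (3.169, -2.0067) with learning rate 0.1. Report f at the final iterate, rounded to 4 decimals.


Gradient descent on f(x,y) = 3*x^2 + 4*y^2.
Starting point: (3.169, -2.0067), alpha = 0.1
Step 1: grad_x = 2*3*3.169 = 19.014, grad_y = 2*4*-2.0067 = -16.0536
  x_1 = 3.169 - 0.1*19.014 = 1.2676
  y_1 = -2.0067 - 0.1*-16.0536 = -0.4013
Step 2: grad_x = 2*3*1.2676 = 7.6056, grad_y = 2*4*-0.4013 = -3.2107
  x_2 = 1.2676 - 0.1*7.6056 = 0.507
  y_2 = -0.4013 - 0.1*-3.2107 = -0.0803
Step 3: grad_x = 2*3*0.507 = 3.0422, grad_y = 2*4*-0.0803 = -0.6421
  x_3 = 0.507 - 0.1*3.0422 = 0.2028
  y_3 = -0.0803 - 0.1*-0.6421 = -0.0161
f(0.2028, -0.0161) = 3*0.2028^2 + 4*(-0.0161)^2 = 0.1244


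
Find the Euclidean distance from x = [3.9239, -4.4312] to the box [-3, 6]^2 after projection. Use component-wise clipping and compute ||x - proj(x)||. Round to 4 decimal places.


Project each component onto [-3, 6].
clip(3.9239) = 3.9239, clip(-4.4312) = -3.0
Projection = [3.9239, -3.0]
Squared diffs: [0.0, 2.0483]
Distance = sqrt(2.0483) = 1.4312


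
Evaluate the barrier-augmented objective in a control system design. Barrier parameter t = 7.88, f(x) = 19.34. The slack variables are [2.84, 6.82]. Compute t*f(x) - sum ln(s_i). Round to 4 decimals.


Step 1: Compute log-barrier.
ln values: [1.0438, 1.9199]
phi = -(1.0438 + 1.9199) = -2.9637
Step 2: Compute augmented objective.
t*f(x) = 7.88*19.34 = 152.3992
Total = 152.3992 - 2.9637 = 149.4355


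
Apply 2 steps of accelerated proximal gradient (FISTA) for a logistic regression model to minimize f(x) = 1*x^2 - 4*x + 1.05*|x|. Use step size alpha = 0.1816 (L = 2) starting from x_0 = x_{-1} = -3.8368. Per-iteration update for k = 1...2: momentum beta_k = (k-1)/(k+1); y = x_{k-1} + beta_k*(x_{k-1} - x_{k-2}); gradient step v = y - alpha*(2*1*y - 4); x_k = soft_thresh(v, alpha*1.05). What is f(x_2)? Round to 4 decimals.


FISTA on f(x) = 1*x^2 - 4*x + 1.05*|x|
L = 2, alpha = 0.1816
Iteration 1: beta = 0.0, y = -3.8368 + 0.0*(-3.8368 + 3.8368) = -3.8368
  grad(y) = -11.6736, v = y - alpha*grad = -1.7169
  prox(v) = soft_thresh(-1.7169, 0.1907) = -1.5262
Iteration 2: beta = 0.3333, y = -1.5262 + 0.3333*(-1.5262 + 3.8368) = -0.756
  grad(y) = -5.512, v = y - alpha*grad = 0.245
  prox(v) = soft_thresh(0.245, 0.1907) = 0.0543
f(x_2) = 1*0.0543^2 - 4*0.0543 + 1.05*|0.0543| = -0.1572


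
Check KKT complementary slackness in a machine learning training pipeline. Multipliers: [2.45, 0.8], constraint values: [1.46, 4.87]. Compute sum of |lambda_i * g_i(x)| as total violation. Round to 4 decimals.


KKT complementary slackness check:
lambda_1 * g_1 = 2.45 * 1.46 = 3.577
lambda_2 * g_2 = 0.8 * 4.87 = 3.896
Total violation = 3.577 + 3.896 = 7.473


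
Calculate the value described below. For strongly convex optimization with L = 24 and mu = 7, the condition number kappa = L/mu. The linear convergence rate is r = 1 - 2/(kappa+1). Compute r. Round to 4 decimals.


Step 1: Compute the condition number.
kappa = L/mu = 24/7 = 3.4286
Step 2: Compute the convergence rate.
r = 1 - 2/(kappa + 1) = 1 - 2*mu/(L + mu) = (L - mu)/(L + mu) = 17/31 = 0.5484


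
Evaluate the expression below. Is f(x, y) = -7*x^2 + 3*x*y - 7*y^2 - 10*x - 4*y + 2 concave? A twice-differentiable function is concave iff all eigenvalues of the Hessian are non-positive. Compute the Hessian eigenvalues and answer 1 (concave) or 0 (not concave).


The Hessian of f(x,y) = -7*x^2 + 3*x*y - 7*y^2 - 10*x - 4*y + 2 is:
H = [[-14, 3], [3, -14]]
Trace = -14 - 14 = -28
Determinant = -14*-14 - (3)^2 = 187
Discriminant = (-28)^2 - 4*187 = 36.0
Eigenvalues: lambda_1 = -17.0, lambda_2 = -11.0
The function is concave.

1


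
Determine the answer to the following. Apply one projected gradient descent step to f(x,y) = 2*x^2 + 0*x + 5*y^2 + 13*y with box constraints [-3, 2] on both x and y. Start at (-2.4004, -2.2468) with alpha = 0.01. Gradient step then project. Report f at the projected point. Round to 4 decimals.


Step 1: Compute gradient at (-2.4004, -2.2468).
grad_x = 2*2*-2.4004 + 0 = -9.6016
grad_y = 2*5*-2.2468 + 13 = -9.468
Step 2: Gradient step.
x_raw = -2.4004 - 0.01*-9.6016 = -2.3044
y_raw = -2.2468 - 0.01*-9.468 = -2.1521
Step 3: Project onto [-3, 2].
x_proj = clip(-2.3044) = -2.3044
y_proj = clip(-2.1521) = -2.1521
Step 4: Evaluate f.
f(-2.3044, -2.1521) = 5.8009


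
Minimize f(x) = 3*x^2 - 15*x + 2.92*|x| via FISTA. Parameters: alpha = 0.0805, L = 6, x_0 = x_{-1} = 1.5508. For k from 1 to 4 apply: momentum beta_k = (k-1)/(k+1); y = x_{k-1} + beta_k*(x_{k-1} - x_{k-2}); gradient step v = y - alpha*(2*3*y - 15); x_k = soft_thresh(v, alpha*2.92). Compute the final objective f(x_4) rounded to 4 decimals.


FISTA on f(x) = 3*x^2 - 15*x + 2.92*|x|
L = 6, alpha = 0.0805
Iteration 1: beta = 0.0, y = 1.5508 + 0.0*(1.5508 - 1.5508) = 1.5508
  grad(y) = -5.6952, v = y - alpha*grad = 2.0093
  prox(v) = soft_thresh(2.0093, 0.2351) = 1.7742
Iteration 2: beta = 0.3333, y = 1.7742 + 0.3333*(1.7742 - 1.5508) = 1.8487
  grad(y) = -3.908, v = y - alpha*grad = 2.1633
  prox(v) = soft_thresh(2.1633, 0.2351) = 1.9282
Iteration 3: beta = 0.5, y = 1.9282 + 0.5*(1.9282 - 1.7742) = 2.0052
  grad(y) = -2.9688, v = y - alpha*grad = 2.2442
  prox(v) = soft_thresh(2.2442, 0.2351) = 2.0091
Iteration 4: beta = 0.6, y = 2.0091 + 0.6*(2.0091 - 1.9282) = 2.0577
  grad(y) = -2.6539, v = y - alpha*grad = 2.2713
  prox(v) = soft_thresh(2.2713, 0.2351) = 2.0363
f(x_4) = 3*2.0363^2 - 15*2.0363 + 2.92*|2.0363| = -12.159


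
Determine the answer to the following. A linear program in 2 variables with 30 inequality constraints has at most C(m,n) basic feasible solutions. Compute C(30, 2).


Each vertex corresponds to some choice of n active constraints out of m, so the number of vertices is at most C(m, n) = m! / (n!(m-n)!).
m = 30, n = 2
Numerator: 30 * 29
Denominator: 2! = 2
C(30, 2) = 435


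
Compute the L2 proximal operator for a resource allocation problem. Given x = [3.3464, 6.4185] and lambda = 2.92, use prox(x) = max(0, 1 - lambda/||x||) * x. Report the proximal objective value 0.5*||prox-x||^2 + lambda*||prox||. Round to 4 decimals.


Step 1: Compute ||x||.
||x|| = 7.2385
Step 2: Compute scaling factor.
scale = max(0, 1 - 2.92/7.2385) = 0.5966
Step 3: prox(x) = [1.9965, 3.8293]
||prox(x)|| = 4.3185
Step 4: Proximal objective.
0.5*||prox-x||^2 = 4.2632
lambda*||prox|| = 12.61
Total = 16.8732


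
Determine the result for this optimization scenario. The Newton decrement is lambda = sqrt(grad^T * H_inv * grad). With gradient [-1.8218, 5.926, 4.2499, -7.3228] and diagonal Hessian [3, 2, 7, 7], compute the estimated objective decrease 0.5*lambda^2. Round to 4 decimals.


Step 1: H is diagonal, so H^(-1) * g = [-0.6073, 2.963, 0.6071, -1.0461].
Step 2: g^T H^(-1) g = sum_i g_i^2 / H_ii
  = (-1.8218)^2/3 + (5.926)^2/2 + (4.2499)^2/7 + (-7.3228)^2/7
  = 1.1063 + 17.5587 + 2.5802 + 7.6605 = 28.9058
Step 3: Objective decrease = 0.5 * g^T H^(-1) g = 14.4529


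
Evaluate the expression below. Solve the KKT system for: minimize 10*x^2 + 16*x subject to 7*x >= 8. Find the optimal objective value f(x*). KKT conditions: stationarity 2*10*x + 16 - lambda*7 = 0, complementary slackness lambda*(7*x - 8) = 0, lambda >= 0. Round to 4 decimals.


Step 1: Try lambda = 0 (constraint inactive).
x_unc = -16/(2*10) = -0.8
Check: 7*-0.8 = -5.6 < 8 -- violated!
Step 2: Constraint must be active: 7*x = 8
x* = 8/7 = 1.1429 (rounded; the exact value 8/7 is used below)
lambda = (2*10*(8/7) + 16)/7 = 5.551
Step 3: Compute optimal value.
f(x*) = 10*(8/7)^2 + 16*(8/7) = 31.3469


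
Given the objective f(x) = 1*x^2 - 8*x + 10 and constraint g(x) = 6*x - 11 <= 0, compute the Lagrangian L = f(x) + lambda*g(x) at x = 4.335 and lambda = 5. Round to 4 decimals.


Step 1: Evaluate f(x).
f(4.335) = 1*4.335^2 - 8*4.335 + 10 = -5.8878
Step 2: Evaluate g(x).
g(4.335) = 6*4.335 - 11 = 15.01
Step 3: Compute Lagrangian.
L = -5.8878 + 5*15.01 = 69.1622


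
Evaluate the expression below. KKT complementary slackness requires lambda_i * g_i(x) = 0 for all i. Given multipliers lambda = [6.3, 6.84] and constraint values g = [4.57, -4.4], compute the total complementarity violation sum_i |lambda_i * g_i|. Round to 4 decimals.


KKT complementary slackness check:
lambda_1 * g_1 = 6.3 * 4.57 = 28.791
lambda_2 * g_2 = 6.84 * -4.4 = -30.096
Total violation = 28.791 + 30.096 = 58.887


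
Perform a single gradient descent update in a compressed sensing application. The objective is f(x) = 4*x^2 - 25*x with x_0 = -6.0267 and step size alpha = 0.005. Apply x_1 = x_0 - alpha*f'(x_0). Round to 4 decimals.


We compute the gradient at x_0 and apply the update.
f'(x) = 8*x - 25
f'(-6.0267) = 8*-6.0267 - 25 = -73.2136
x_1 = -6.0267 - 0.005*-73.2136 = -5.6606


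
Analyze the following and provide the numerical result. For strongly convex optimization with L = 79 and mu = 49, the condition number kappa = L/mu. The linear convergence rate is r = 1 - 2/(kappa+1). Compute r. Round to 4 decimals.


Step 1: Compute the condition number.
kappa = L/mu = 79/49 = 1.6122
Step 2: Compute the convergence rate.
r = 1 - 2/(kappa + 1) = 1 - 2*mu/(L + mu) = (L - mu)/(L + mu) = 30/128 = 0.2344


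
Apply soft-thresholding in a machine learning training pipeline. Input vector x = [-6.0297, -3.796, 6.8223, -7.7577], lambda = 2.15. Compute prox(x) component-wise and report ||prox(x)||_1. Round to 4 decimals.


Soft-thresholding with lambda = 2.15:
prox(-6.0297) = sign(-6.0297)*max(|-6.0297| - 2.15, 0) = -3.8797
prox(-3.796) = sign(-3.796)*max(|-3.796| - 2.15, 0) = -1.646
prox(6.8223) = sign(6.8223)*max(|6.8223| - 2.15, 0) = 4.6723
prox(-7.7577) = sign(-7.7577)*max(|-7.7577| - 2.15, 0) = -5.6077
prox(x) = [-3.8797, -1.646, 4.6723, -5.6077]
||prox(x)||_1 = 3.8797 + 1.646 + 4.6723 + 5.6077 = 15.8057


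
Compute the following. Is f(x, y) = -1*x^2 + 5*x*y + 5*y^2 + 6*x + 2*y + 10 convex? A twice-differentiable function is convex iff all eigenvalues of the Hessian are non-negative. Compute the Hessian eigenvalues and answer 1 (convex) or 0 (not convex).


The Hessian of f(x,y) = -1*x^2 + 5*x*y + 5*y^2 + 6*x + 2*y + 10 is:
H = [[-2, 5], [5, 10]]
Trace = -2 + 10 = 8
Determinant = -2*10 - (5)^2 = -45
Discriminant = (8)^2 - 4*-45 = 244.0
Eigenvalues: lambda_1 = -3.8102, lambda_2 = 11.8102
The function is not convex.

0


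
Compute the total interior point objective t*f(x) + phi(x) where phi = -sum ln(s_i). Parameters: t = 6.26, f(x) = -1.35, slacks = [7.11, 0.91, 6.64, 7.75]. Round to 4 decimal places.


Step 1: Compute log-barrier.
ln values: [1.9615, -0.0943, 1.8931, 2.0477]
phi = -(1.9615 - 0.0943 + 1.8931 + 2.0477) = -5.808
Step 2: Compute augmented objective.
t*f(x) = 6.26*-1.35 = -8.451
Total = -8.451 - 5.808 = -14.259


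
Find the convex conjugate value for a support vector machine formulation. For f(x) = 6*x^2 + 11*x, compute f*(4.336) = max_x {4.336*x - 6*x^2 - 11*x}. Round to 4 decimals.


f*(y) = sup_x {y*x - a*x^2 - b*x} = sup_x {(y-b)*x - a*x^2}
FOC: (y - b) - 2a*x = 0 => x* = (y - b)/(2a)
x* = (4.336 - 11)/(2*6) = -0.5553
f*(4.336) = (y-b)^2/(4a) = (4.336 - 11)^2/(4*6)
= 44.4089/24 = 1.8504


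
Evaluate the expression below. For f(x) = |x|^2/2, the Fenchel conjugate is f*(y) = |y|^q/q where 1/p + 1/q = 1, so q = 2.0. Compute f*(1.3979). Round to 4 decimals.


The conjugate exponent q satisfies 1/p + 1/q = 1.
p = 2, so q = 2/(2 - 1) = 2.0
|y|^q = 1.3979^2.0 = 1.9541
f*(1.3979) = 1.9541 / 2.0 = 0.9771


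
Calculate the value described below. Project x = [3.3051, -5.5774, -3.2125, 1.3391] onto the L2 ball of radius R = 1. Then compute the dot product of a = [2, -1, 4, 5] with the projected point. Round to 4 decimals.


Step 1: Compute ||x|| (intermediates to 6 decimals).
||x|| = sqrt(3.3051^2 + (-5.5774)^2 + (-3.2125)^2 + 1.3391^2) = 7.358289
Step 2: Project.
Since ||x|| > R, scale = R/||x|| = 1/7.358289 = 0.135901, proj(x) = scale * x
proj(x) = [0.449166, -0.757974, -0.436582, 0.181985]
Step 3: Dot product.
a^T * proj(x) = 2*0.449166 - 1*(-0.757974) + 4*(-0.436582) + 5*0.181985 = 0.8199


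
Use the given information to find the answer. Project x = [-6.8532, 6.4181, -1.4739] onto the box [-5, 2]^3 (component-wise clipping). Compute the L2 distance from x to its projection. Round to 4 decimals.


Project each component onto [-5, 2].
clip(-6.8532) = -5.0, clip(6.4181) = 2.0, clip(-1.4739) = -1.4739
Projection = [-5.0, 2.0, -1.4739]
Squared diffs: [3.4344, 19.5196, 0.0]
Distance = sqrt(22.954) = 4.791


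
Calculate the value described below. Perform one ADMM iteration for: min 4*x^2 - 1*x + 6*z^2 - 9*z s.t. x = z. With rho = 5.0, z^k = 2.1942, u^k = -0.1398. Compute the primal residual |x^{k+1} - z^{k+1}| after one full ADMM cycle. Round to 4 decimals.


ADMM iteration with rho = 5.0, z^k = 2.1942, u^k = -0.1398
Step 1: x-update.
Minimize 4*x^2 - 1*x + (5.0/2)*(x - 2.1942 - 0.1398)^2
FOC: (2*4 + 5.0)*x = 1 + 5.0*(2.1942 + 0.1398)
x^{k+1} = 0.9746
Step 2: z-update.
Minimize 6*z^2 - 9*z + (5.0/2)*(0.9746 - z - 0.1398)^2
FOC: (2*6 + 5.0)*z = 9 + 5.0*(0.9746 - 0.1398)
z^{k+1} = 0.7749
Step 3: u-update.
u^{k+1} = -0.1398 + 0.9746 - 0.7749 = 0.0599
Step 4: Primal residual = |0.9746 - 0.7749| = 0.1997


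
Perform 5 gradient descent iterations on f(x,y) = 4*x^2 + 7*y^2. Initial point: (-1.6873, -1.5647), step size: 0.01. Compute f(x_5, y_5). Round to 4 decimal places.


Gradient descent on f(x,y) = 4*x^2 + 7*y^2.
Starting point: (-1.6873, -1.5647), alpha = 0.01
Step 1: grad_x = 2*4*-1.6873 = -13.4984, grad_y = 2*7*-1.5647 = -21.9058
  x_1 = -1.6873 - 0.01*-13.4984 = -1.5523
  y_1 = -1.5647 - 0.01*-21.9058 = -1.3456
Step 2: grad_x = 2*4*-1.5523 = -12.4185, grad_y = 2*7*-1.3456 = -18.839
  x_2 = -1.5523 - 0.01*-12.4185 = -1.4281
  y_2 = -1.3456 - 0.01*-18.839 = -1.1573
Step 3: grad_x = 2*4*-1.4281 = -11.425, grad_y = 2*7*-1.1573 = -16.2015
  x_3 = -1.4281 - 0.01*-11.425 = -1.3139
  y_3 = -1.1573 - 0.01*-16.2015 = -0.9952
Step 4: grad_x = 2*4*-1.3139 = -10.511, grad_y = 2*7*-0.9952 = -13.9333
  x_4 = -1.3139 - 0.01*-10.511 = -1.2088
  y_4 = -0.9952 - 0.01*-13.9333 = -0.8559
Step 5: grad_x = 2*4*-1.2088 = -9.6702, grad_y = 2*7*-0.8559 = -11.9827
  x_5 = -1.2088 - 0.01*-9.6702 = -1.1121
  y_5 = -0.8559 - 0.01*-11.9827 = -0.7361
f(-1.1121, -0.7361) = 4*(-1.1121)^2 + 7*(-0.7361)^2 = 8.7395


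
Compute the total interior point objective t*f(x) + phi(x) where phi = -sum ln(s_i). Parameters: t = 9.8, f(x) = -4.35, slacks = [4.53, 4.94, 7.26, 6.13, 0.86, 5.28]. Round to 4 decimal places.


Step 1: Compute log-barrier.
ln values: [1.5107, 1.5974, 1.9824, 1.8132, -0.1508, 1.6639]
phi = -(1.5107 + 1.5974 + 1.9824 + 1.8132 - 0.1508 + 1.6639) = -8.4168
Step 2: Compute augmented objective.
t*f(x) = 9.8*-4.35 = -42.63
Total = -42.63 - 8.4168 = -51.0468


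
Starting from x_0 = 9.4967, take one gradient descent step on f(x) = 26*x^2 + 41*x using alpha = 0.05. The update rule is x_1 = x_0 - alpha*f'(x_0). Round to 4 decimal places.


We compute the gradient at x_0 and apply the update.
f'(x) = 52*x + 41
f'(9.4967) = 52*9.4967 + 41 = 534.8284
x_1 = 9.4967 - 0.05*534.8284 = -17.2447


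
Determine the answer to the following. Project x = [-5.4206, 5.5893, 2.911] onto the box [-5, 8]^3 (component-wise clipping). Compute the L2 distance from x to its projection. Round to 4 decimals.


Project each component onto [-5, 8].
clip(-5.4206) = -5.0, clip(5.5893) = 5.5893, clip(2.911) = 2.911
Projection = [-5.0, 5.5893, 2.911]
Squared diffs: [0.1769, 0.0, 0.0]
Distance = sqrt(0.1769) = 0.4206


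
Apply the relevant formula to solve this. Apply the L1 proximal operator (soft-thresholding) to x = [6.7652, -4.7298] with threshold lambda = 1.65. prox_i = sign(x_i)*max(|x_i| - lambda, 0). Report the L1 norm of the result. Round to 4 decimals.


Soft-thresholding with lambda = 1.65:
prox(6.7652) = sign(6.7652)*max(|6.7652| - 1.65, 0) = 5.1152
prox(-4.7298) = sign(-4.7298)*max(|-4.7298| - 1.65, 0) = -3.0798
prox(x) = [5.1152, -3.0798]
||prox(x)||_1 = 5.1152 + 3.0798 = 8.195


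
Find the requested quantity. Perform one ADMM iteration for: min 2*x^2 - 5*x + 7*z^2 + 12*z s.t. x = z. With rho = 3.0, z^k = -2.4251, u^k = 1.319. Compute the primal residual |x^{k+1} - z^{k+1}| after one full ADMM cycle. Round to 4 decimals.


ADMM iteration with rho = 3.0, z^k = -2.4251, u^k = 1.319
Step 1: x-update.
Minimize 2*x^2 - 5*x + (3.0/2)*(x + 2.4251 + 1.319)^2
FOC: (2*2 + 3.0)*x = 5 + 3.0*(-2.4251 - 1.319)
x^{k+1} = -0.8903
Step 2: z-update.
Minimize 7*z^2 + 12*z + (3.0/2)*(-0.8903 - z + 1.319)^2
FOC: (2*7 + 3.0)*z = -12 + 3.0*(-0.8903 + 1.319)
z^{k+1} = -0.6302
Step 3: u-update.
u^{k+1} = 1.319 - 0.8903 + 0.6302 = 1.0589
Step 4: Primal residual = |-0.8903 + 0.6302| = 0.2601


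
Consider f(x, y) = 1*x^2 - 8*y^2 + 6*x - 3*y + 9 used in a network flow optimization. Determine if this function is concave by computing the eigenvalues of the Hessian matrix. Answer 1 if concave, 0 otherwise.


The Hessian of f(x,y) = 1*x^2 - 8*y^2 + 6*x - 3*y + 9 is:
H = [[2, 0], [0, -16]]
Trace = 2 - 16 = -14
Determinant = 2*-16 - (0)^2 = -32
Discriminant = (-14)^2 - 4*-32 = 324.0
Eigenvalues: lambda_1 = -16.0, lambda_2 = 2.0
The function is not concave.

0


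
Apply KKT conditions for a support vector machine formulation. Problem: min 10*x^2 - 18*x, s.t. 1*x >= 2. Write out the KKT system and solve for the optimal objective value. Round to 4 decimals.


Step 1: Try lambda = 0 (constraint inactive).
x_unc = 18/(2*10) = 0.9
Check: 1*0.9 = 0.9 < 2 -- violated!
Step 2: Constraint must be active: 1*x = 2
x* = 2/1 = 2.0
lambda = (2*10*2.0 - 18)/1 = 22.0
Step 3: Compute optimal value.
f(x*) = 10*2.0^2 - 18*2.0 = 4.0


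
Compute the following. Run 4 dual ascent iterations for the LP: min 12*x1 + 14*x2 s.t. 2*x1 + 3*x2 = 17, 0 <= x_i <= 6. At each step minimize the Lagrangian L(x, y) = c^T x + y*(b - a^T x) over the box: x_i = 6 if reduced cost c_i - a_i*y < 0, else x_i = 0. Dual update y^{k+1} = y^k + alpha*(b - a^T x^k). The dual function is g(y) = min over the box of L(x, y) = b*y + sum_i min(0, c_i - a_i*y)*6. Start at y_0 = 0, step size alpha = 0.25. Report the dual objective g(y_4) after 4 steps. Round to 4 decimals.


Dual ascent for LP: min 12*x1 + 14*x2, 2*x1 + 3*x2 = 17, 0 <= x_i <= 6
Step 1: y^k = 0.0, reduced costs: (12.0, 14.0)
  x^k = (0.0, 0.0), subgradient = b - a^T x = 17.0
  y^{k+1} = 0.0 + 0.25*17.0 = 4.25
Step 2: y^k = 4.25, reduced costs: (3.5, 1.25)
  x^k = (0.0, 0.0), subgradient = b - a^T x = 17.0
  y^{k+1} = 4.25 + 0.25*17.0 = 8.5
Step 3: y^k = 8.5, reduced costs: (-5.0, -11.5)
  x^k = (6.0, 6.0), subgradient = b - a^T x = -13.0
  y^{k+1} = 8.5 + 0.25*-13.0 = 5.25
Step 4: y^k = 5.25, reduced costs: (1.5, -1.75)
  x^k = (0.0, 6.0), subgradient = b - a^T x = -1.0
  y^{k+1} = 5.25 + 0.25*-1.0 = 5.0
Dual objective at y_4 = 5.0: reduced costs (2.0, -1.0), box minimizer x = (0.0, 6.0)
g(y_4) = b*y + (c1 - a1*y)*x1 + (c2 - a2*y)*x2 = 17*5.0 + 2.0*0.0 + (-1.0)*6.0 = 85.0 + 0.0 - 6.0 = 79.0


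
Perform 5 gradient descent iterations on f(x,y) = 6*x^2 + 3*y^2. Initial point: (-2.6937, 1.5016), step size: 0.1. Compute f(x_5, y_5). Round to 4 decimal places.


Gradient descent on f(x,y) = 6*x^2 + 3*y^2.
Starting point: (-2.6937, 1.5016), alpha = 0.1
Step 1: grad_x = 2*6*-2.6937 = -32.3244, grad_y = 2*3*1.5016 = 9.0096
  x_1 = -2.6937 - 0.1*-32.3244 = 0.5387
  y_1 = 1.5016 - 0.1*9.0096 = 0.6006
Step 2: grad_x = 2*6*0.5387 = 6.4649, grad_y = 2*3*0.6006 = 3.6038
  x_2 = 0.5387 - 0.1*6.4649 = -0.1077
  y_2 = 0.6006 - 0.1*3.6038 = 0.2403
Step 3: grad_x = 2*6*-0.1077 = -1.293, grad_y = 2*3*0.2403 = 1.4415
  x_3 = -0.1077 - 0.1*-1.293 = 0.0215
  y_3 = 0.2403 - 0.1*1.4415 = 0.0961
Step 4: grad_x = 2*6*0.0215 = 0.2586, grad_y = 2*3*0.0961 = 0.5766
  x_4 = 0.0215 - 0.1*0.2586 = -0.0043
  y_4 = 0.0961 - 0.1*0.5766 = 0.0384
Step 5: grad_x = 2*6*-0.0043 = -0.0517, grad_y = 2*3*0.0384 = 0.2306
  x_5 = -0.0043 - 0.1*-0.0517 = 0.0009
  y_5 = 0.0384 - 0.1*0.2306 = 0.0154
f(0.0009, 0.0154) = 6*0.0009^2 + 3*0.0154^2 = 0.0007


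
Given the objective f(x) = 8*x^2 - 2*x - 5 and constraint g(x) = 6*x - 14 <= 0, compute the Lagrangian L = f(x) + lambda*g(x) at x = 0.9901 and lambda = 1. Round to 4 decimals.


Step 1: Evaluate f(x).
f(0.9901) = 8*0.9901^2 - 2*0.9901 - 5 = 0.8622
Step 2: Evaluate g(x).
g(0.9901) = 6*0.9901 - 14 = -8.0594
Step 3: Compute Lagrangian.
L = 0.8622 + 1*-8.0594 = -7.1972


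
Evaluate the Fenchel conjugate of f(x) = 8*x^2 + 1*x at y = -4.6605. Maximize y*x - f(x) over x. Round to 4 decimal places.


f*(y) = sup_x {y*x - a*x^2 - b*x} = sup_x {(y-b)*x - a*x^2}
FOC: (y - b) - 2a*x = 0 => x* = (y - b)/(2a)
x* = (-4.6605 - 1)/(2*8) = -0.3538
f*(-4.6605) = (y-b)^2/(4a) = (-4.6605 - 1)^2/(4*8)
= 32.0413/32 = 1.0013


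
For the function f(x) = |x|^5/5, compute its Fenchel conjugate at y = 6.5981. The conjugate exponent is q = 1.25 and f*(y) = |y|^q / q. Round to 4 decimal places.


The conjugate exponent q satisfies 1/p + 1/q = 1.
p = 5, so q = 5/(5 - 1) = 1.25
|y|^q = 6.5981^1.25 = 10.5748
f*(6.5981) = 10.5748 / 1.25 = 8.4599


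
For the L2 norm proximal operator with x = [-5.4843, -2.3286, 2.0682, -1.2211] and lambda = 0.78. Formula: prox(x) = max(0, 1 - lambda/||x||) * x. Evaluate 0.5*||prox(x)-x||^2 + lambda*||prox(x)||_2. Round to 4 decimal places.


Step 1: Compute ||x||.
||x|| = 6.4241
Step 2: Compute scaling factor.
scale = max(0, 1 - 0.78/6.4241) = 0.8786
Step 3: prox(x) = [-4.8184, -2.0459, 1.8171, -1.0728]
||prox(x)|| = 5.6441
Step 4: Proximal objective.
0.5*||prox-x||^2 = 0.3042
lambda*||prox|| = 4.4024
Total = 4.7066


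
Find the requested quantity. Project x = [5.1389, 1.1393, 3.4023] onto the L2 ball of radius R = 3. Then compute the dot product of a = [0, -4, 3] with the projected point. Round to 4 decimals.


Step 1: Compute ||x|| (intermediates to 6 decimals).
||x|| = sqrt(5.1389^2 + 1.1393^2 + 3.4023^2) = 6.267531
Step 2: Project.
Since ||x|| > R, scale = R/||x|| = 3/6.267531 = 0.478657, proj(x) = scale * x
proj(x) = [2.45977, 0.545334, 1.628535]
Step 3: Dot product.
a^T * proj(x) = 0*2.45977 - 4*0.545334 + 3*1.628535 = 2.7043


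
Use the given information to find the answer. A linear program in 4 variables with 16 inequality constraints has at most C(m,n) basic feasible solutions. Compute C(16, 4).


Each vertex corresponds to some choice of n active constraints out of m, so the number of vertices is at most C(m, n) = m! / (n!(m-n)!).
m = 16, n = 4
Numerator: 16 * 15 * 14 * 13
Denominator: 4! = 24
C(16, 4) = 1820


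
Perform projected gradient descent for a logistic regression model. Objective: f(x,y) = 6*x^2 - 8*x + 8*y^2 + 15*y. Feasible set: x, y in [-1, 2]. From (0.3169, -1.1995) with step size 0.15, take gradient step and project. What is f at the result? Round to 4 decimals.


Step 1: Compute gradient at (0.3169, -1.1995).
grad_x = 2*6*0.3169 - 8 = -4.1972
grad_y = 2*8*-1.1995 + 15 = -4.192
Step 2: Gradient step.
x_raw = 0.3169 - 0.15*-4.1972 = 0.9465
y_raw = -1.1995 - 0.15*-4.192 = -0.5707
Step 3: Project onto [-1, 2].
x_proj = clip(0.9465) = 0.9465
y_proj = clip(-0.5707) = -0.5707
Step 4: Evaluate f.
f(0.9465, -0.5707) = -8.1518


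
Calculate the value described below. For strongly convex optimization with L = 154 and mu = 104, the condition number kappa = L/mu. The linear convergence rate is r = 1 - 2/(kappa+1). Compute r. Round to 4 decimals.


Step 1: Compute the condition number.
kappa = L/mu = 154/104 = 1.4808
Step 2: Compute the convergence rate.
r = 1 - 2/(kappa + 1) = 1 - 2*mu/(L + mu) = (L - mu)/(L + mu) = 50/258 = 0.1938


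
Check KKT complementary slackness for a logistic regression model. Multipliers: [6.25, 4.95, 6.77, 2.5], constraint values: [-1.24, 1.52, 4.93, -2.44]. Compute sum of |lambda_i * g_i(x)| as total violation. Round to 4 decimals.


KKT complementary slackness check:
lambda_1 * g_1 = 6.25 * -1.24 = -7.75
lambda_2 * g_2 = 4.95 * 1.52 = 7.524
lambda_3 * g_3 = 6.77 * 4.93 = 33.3761
lambda_4 * g_4 = 2.5 * -2.44 = -6.1
Total violation = 7.75 + 7.524 + 33.3761 + 6.1 = 54.7501


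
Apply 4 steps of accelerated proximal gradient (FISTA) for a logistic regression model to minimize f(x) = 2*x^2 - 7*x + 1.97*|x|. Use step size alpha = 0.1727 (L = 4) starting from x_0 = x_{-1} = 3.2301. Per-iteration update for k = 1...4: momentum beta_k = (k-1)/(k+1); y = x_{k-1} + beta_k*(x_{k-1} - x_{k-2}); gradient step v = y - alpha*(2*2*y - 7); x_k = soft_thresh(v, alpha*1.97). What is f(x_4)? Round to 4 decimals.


FISTA on f(x) = 2*x^2 - 7*x + 1.97*|x|
L = 4, alpha = 0.1727
Iteration 1: beta = 0.0, y = 3.2301 + 0.0*(3.2301 - 3.2301) = 3.2301
  grad(y) = 5.9204, v = y - alpha*grad = 2.2076
  prox(v) = soft_thresh(2.2076, 0.3402) = 1.8674
Iteration 2: beta = 0.3333, y = 1.8674 + 0.3333*(1.8674 - 3.2301) = 1.4132
  grad(y) = -1.3472, v = y - alpha*grad = 1.6459
  prox(v) = soft_thresh(1.6459, 0.3402) = 1.3056
Iteration 3: beta = 0.5, y = 1.3056 + 0.5*(1.3056 - 1.8674) = 1.0248
  grad(y) = -2.901, v = y - alpha*grad = 1.5258
  prox(v) = soft_thresh(1.5258, 0.3402) = 1.1855
Iteration 4: beta = 0.6, y = 1.1855 + 0.6*(1.1855 - 1.3056) = 1.1135
  grad(y) = -2.5461, v = y - alpha*grad = 1.5532
  prox(v) = soft_thresh(1.5532, 0.3402) = 1.213
f(x_4) = 2*1.213^2 - 7*1.213 + 1.97*|1.213| = -3.1586


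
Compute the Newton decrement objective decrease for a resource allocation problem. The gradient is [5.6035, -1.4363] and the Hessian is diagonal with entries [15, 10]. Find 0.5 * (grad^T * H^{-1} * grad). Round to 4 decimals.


Step 1: H is diagonal, so H^(-1) * g = [0.3736, -0.1436].
Step 2: g^T H^(-1) g = sum_i g_i^2 / H_ii
  = (5.6035)^2/15 + (-1.4363)^2/10
  = 2.0933 + 0.2063 = 2.2996
Step 3: Objective decrease = 0.5 * g^T H^(-1) g = 1.1498


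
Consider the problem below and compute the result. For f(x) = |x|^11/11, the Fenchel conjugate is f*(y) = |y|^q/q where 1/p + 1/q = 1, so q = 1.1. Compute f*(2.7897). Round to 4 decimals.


The conjugate exponent q satisfies 1/p + 1/q = 1.
p = 11, so q = 11/(11 - 1) = 1.1
|y|^q = 2.7897^1.1 = 3.0911
f*(2.7897) = 3.0911 / 1.1 = 2.8101


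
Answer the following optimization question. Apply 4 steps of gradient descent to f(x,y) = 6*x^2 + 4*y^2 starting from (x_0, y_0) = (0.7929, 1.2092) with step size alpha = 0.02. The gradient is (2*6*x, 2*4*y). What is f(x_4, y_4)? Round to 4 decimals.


Gradient descent on f(x,y) = 6*x^2 + 4*y^2.
Starting point: (0.7929, 1.2092), alpha = 0.02
Step 1: grad_x = 2*6*0.7929 = 9.5148, grad_y = 2*4*1.2092 = 9.6736
  x_1 = 0.7929 - 0.02*9.5148 = 0.6026
  y_1 = 1.2092 - 0.02*9.6736 = 1.0157
Step 2: grad_x = 2*6*0.6026 = 7.2312, grad_y = 2*4*1.0157 = 8.1258
  x_2 = 0.6026 - 0.02*7.2312 = 0.458
  y_2 = 1.0157 - 0.02*8.1258 = 0.8532
Step 3: grad_x = 2*6*0.458 = 5.4957, grad_y = 2*4*0.8532 = 6.8257
  x_3 = 0.458 - 0.02*5.4957 = 0.3481
  y_3 = 0.8532 - 0.02*6.8257 = 0.7167
Step 4: grad_x = 2*6*0.3481 = 4.1768, grad_y = 2*4*0.7167 = 5.7336
  x_4 = 0.3481 - 0.02*4.1768 = 0.2645
  y_4 = 0.7167 - 0.02*5.7336 = 0.602
f(0.2645, 0.602) = 6*0.2645^2 + 4*0.602^2 = 1.8696


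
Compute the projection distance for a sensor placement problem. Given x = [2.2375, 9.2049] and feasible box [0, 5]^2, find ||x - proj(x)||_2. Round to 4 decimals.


Project each component onto [0, 5].
clip(2.2375) = 2.2375, clip(9.2049) = 5.0
Projection = [2.2375, 5.0]
Squared diffs: [0.0, 17.6812]
Distance = sqrt(17.6812) = 4.2049


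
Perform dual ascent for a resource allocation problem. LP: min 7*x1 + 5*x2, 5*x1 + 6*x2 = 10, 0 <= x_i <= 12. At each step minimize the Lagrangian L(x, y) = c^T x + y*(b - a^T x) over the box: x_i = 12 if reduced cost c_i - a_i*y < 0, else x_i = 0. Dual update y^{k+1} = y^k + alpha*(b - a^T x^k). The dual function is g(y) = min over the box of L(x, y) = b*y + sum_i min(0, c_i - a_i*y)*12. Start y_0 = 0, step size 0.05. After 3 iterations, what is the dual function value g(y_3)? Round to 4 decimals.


Dual ascent for LP: min 7*x1 + 5*x2, 5*x1 + 6*x2 = 10, 0 <= x_i <= 12
Step 1: y^k = 0.0, reduced costs: (7.0, 5.0)
  x^k = (0.0, 0.0), subgradient = b - a^T x = 10.0
  y^{k+1} = 0.0 + 0.05*10.0 = 0.5
Step 2: y^k = 0.5, reduced costs: (4.5, 2.0)
  x^k = (0.0, 0.0), subgradient = b - a^T x = 10.0
  y^{k+1} = 0.5 + 0.05*10.0 = 1.0
Step 3: y^k = 1.0, reduced costs: (2.0, -1.0)
  x^k = (0.0, 12.0), subgradient = b - a^T x = -62.0
  y^{k+1} = 1.0 + 0.05*-62.0 = -2.1
Dual objective at y_3 = -2.1: reduced costs (17.5, 17.6), box minimizer x = (0.0, 0.0)
g(y_3) = b*y + (c1 - a1*y)*x1 + (c2 - a2*y)*x2 = 10*(-2.1) + 17.5*0.0 + 17.6*0.0 = -21.0 + 0.0 + 0.0 = -21.0


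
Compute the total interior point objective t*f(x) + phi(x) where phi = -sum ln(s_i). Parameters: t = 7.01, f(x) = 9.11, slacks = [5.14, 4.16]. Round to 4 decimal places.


Step 1: Compute log-barrier.
ln values: [1.6371, 1.4255]
phi = -(1.6371 + 1.4255) = -3.0626
Step 2: Compute augmented objective.
t*f(x) = 7.01*9.11 = 63.8611
Total = 63.8611 - 3.0626 = 60.7985


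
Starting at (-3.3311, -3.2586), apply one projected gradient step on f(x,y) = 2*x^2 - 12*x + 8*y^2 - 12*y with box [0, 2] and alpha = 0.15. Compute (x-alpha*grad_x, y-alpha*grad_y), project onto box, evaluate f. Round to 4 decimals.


Step 1: Compute gradient at (-3.3311, -3.2586).
grad_x = 2*2*-3.3311 - 12 = -25.3244
grad_y = 2*8*-3.2586 - 12 = -64.1376
Step 2: Gradient step.
x_raw = -3.3311 - 0.15*-25.3244 = 0.4676
y_raw = -3.2586 - 0.15*-64.1376 = 6.362
Step 3: Project onto [0, 2].
x_proj = clip(0.4676) = 0.4676
y_proj = clip(6.362) = 2.0
Step 4: Evaluate f.
f(0.4676, 2.0) = 2.8265


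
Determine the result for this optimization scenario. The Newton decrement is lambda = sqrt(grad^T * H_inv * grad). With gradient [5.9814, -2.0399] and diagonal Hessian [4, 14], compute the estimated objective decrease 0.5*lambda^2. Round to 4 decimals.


Step 1: H is diagonal, so H^(-1) * g = [1.4954, -0.1457].
Step 2: g^T H^(-1) g = sum_i g_i^2 / H_ii
  = (5.9814)^2/4 + (-2.0399)^2/14
  = 8.9443 + 0.2972 = 9.2415
Step 3: Objective decrease = 0.5 * g^T H^(-1) g = 4.6208


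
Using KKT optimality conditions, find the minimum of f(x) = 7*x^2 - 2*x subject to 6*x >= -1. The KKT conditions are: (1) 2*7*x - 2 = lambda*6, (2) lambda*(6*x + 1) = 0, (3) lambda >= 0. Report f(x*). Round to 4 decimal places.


Step 1: Try lambda = 0 (constraint inactive).
Stationarity: 2*7*x - 2 = 0
x* = 2/(2*7) = 1/7 = 0.1429 (rounded; the exact value 1/7 is used below)
Check constraint: 6*0.1429 = 0.8574 >= -1 -- satisfied.
Step 2: Compute optimal value.
f(x*) = 7*(1/7)^2 - 2*(1/7) = -0.1429


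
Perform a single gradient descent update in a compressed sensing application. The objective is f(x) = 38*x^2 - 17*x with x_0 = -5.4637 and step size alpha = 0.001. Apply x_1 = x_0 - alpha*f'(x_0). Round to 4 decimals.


We compute the gradient at x_0 and apply the update.
f'(x) = 76*x - 17
f'(-5.4637) = 76*-5.4637 - 17 = -432.2412
x_1 = -5.4637 - 0.001*-432.2412 = -5.0315


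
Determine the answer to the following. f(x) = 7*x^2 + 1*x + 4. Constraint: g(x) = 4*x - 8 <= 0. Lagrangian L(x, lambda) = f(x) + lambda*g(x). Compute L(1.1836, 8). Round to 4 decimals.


Step 1: Evaluate f(x).
f(1.1836) = 7*1.1836^2 + 1*1.1836 + 4 = 14.99
Step 2: Evaluate g(x).
g(1.1836) = 4*1.1836 - 8 = -3.2656
Step 3: Compute Lagrangian.
L = 14.99 + 8*-3.2656 = -11.1348


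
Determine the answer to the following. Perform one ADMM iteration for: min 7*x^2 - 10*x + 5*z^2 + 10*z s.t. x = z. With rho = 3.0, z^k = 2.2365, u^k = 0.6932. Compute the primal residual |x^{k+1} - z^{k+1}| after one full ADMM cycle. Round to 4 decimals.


ADMM iteration with rho = 3.0, z^k = 2.2365, u^k = 0.6932
Step 1: x-update.
Minimize 7*x^2 - 10*x + (3.0/2)*(x - 2.2365 + 0.6932)^2
FOC: (2*7 + 3.0)*x = 10 + 3.0*(2.2365 - 0.6932)
x^{k+1} = 0.8606
Step 2: z-update.
Minimize 5*z^2 + 10*z + (3.0/2)*(0.8606 - z + 0.6932)^2
FOC: (2*5 + 3.0)*z = -10 + 3.0*(0.8606 + 0.6932)
z^{k+1} = -0.4107
Step 3: u-update.
u^{k+1} = 0.6932 + 0.8606 + 0.4107 = 1.9644
Step 4: Primal residual = |0.8606 + 0.4107| = 1.2712


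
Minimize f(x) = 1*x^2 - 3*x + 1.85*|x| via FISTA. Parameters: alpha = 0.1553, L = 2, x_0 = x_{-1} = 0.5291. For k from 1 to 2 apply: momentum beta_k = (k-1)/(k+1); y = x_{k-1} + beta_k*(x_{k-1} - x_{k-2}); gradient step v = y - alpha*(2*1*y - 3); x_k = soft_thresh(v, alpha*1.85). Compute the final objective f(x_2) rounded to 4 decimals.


FISTA on f(x) = 1*x^2 - 3*x + 1.85*|x|
L = 2, alpha = 0.1553
Iteration 1: beta = 0.0, y = 0.5291 + 0.0*(0.5291 - 0.5291) = 0.5291
  grad(y) = -1.9418, v = y - alpha*grad = 0.8307
  prox(v) = soft_thresh(0.8307, 0.2873) = 0.5434
Iteration 2: beta = 0.3333, y = 0.5434 + 0.3333*(0.5434 - 0.5291) = 0.5481
  grad(y) = -1.9038, v = y - alpha*grad = 0.8438
  prox(v) = soft_thresh(0.8438, 0.2873) = 0.5565
f(x_2) = 1*0.5565^2 - 3*0.5565 + 1.85*|0.5565| = -0.3303


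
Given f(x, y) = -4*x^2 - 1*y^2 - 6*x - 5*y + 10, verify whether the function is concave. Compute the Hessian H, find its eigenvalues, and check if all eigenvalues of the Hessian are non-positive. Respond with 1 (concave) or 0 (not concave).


The Hessian of f(x,y) = -4*x^2 - 1*y^2 - 6*x - 5*y + 10 is:
H = [[-8, 0], [0, -2]]
Trace = -8 - 2 = -10
Determinant = -8*-2 - (0)^2 = 16
Discriminant = (-10)^2 - 4*16 = 36.0
Eigenvalues: lambda_1 = -8.0, lambda_2 = -2.0
The function is concave.

1


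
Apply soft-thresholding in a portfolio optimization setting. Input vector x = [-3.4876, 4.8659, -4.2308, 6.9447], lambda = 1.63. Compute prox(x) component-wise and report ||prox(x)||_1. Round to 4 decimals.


Soft-thresholding with lambda = 1.63:
prox(-3.4876) = sign(-3.4876)*max(|-3.4876| - 1.63, 0) = -1.8576
prox(4.8659) = sign(4.8659)*max(|4.8659| - 1.63, 0) = 3.2359
prox(-4.2308) = sign(-4.2308)*max(|-4.2308| - 1.63, 0) = -2.6008
prox(6.9447) = sign(6.9447)*max(|6.9447| - 1.63, 0) = 5.3147
prox(x) = [-1.8576, 3.2359, -2.6008, 5.3147]
||prox(x)||_1 = 1.8576 + 3.2359 + 2.6008 + 5.3147 = 13.009


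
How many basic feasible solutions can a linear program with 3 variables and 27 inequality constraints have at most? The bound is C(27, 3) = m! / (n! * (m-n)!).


Each vertex corresponds to some choice of n active constraints out of m, so the number of vertices is at most C(m, n) = m! / (n!(m-n)!).
m = 27, n = 3
Numerator: 27 * 26 * 25
Denominator: 3! = 6
C(27, 3) = 2925


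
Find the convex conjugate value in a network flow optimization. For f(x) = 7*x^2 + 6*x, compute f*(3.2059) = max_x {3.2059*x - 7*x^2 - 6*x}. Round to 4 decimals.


f*(y) = sup_x {y*x - a*x^2 - b*x} = sup_x {(y-b)*x - a*x^2}
FOC: (y - b) - 2a*x = 0 => x* = (y - b)/(2a)
x* = (3.2059 - 6)/(2*7) = -0.1996
f*(3.2059) = (y-b)^2/(4a) = (3.2059 - 6)^2/(4*7)
= 7.807/28 = 0.2788


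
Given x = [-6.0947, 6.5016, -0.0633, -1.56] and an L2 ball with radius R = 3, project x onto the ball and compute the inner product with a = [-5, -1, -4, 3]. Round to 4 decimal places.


Step 1: Compute ||x|| (intermediates to 6 decimals).
||x|| = sqrt((-6.0947)^2 + 6.5016^2 + (-0.0633)^2 + (-1.56)^2) = 9.047308
Step 2: Project.
Since ||x|| > R, scale = R/||x|| = 3/9.047308 = 0.33159, proj(x) = scale * x
proj(x) = [-2.020942, 2.155866, -0.02099, -0.51728]
Step 3: Dot product.
a^T * proj(x) = -5*(-2.020942) - 1*2.155866 - 4*(-0.02099) + 3*(-0.51728) = 6.481


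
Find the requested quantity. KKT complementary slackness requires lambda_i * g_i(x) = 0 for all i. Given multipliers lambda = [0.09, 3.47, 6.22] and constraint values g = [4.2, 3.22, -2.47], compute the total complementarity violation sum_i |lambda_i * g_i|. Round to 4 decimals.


KKT complementary slackness check:
lambda_1 * g_1 = 0.09 * 4.2 = 0.378
lambda_2 * g_2 = 3.47 * 3.22 = 11.1734
lambda_3 * g_3 = 6.22 * -2.47 = -15.3634
Total violation = 0.378 + 11.1734 + 15.3634 = 26.9148


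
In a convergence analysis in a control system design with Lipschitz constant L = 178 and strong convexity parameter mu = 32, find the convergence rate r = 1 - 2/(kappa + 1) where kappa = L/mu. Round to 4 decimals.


Step 1: Compute the condition number.
kappa = L/mu = 178/32 = 5.5625
Step 2: Compute the convergence rate.
r = 1 - 2/(kappa + 1) = 1 - 2*mu/(L + mu) = (L - mu)/(L + mu) = 146/210 = 0.6952


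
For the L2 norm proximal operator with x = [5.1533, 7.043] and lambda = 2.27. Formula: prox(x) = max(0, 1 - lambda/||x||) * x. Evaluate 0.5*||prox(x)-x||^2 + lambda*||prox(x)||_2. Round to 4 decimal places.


Step 1: Compute ||x||.
||x|| = 8.727
Step 2: Compute scaling factor.
scale = max(0, 1 - 2.27/8.727) = 0.7399
Step 3: prox(x) = [3.8129, 5.211]
||prox(x)|| = 6.457
Step 4: Proximal objective.
0.5*||prox-x||^2 = 2.5765
lambda*||prox|| = 14.6574
Total = 17.2338


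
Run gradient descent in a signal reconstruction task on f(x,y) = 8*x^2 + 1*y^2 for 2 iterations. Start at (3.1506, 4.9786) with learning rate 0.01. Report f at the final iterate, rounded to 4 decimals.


Gradient descent on f(x,y) = 8*x^2 + 1*y^2.
Starting point: (3.1506, 4.9786), alpha = 0.01
Step 1: grad_x = 2*8*3.1506 = 50.4096, grad_y = 2*1*4.9786 = 9.9572
  x_1 = 3.1506 - 0.01*50.4096 = 2.6465
  y_1 = 4.9786 - 0.01*9.9572 = 4.879
Step 2: grad_x = 2*8*2.6465 = 42.3441, grad_y = 2*1*4.879 = 9.7581
  x_2 = 2.6465 - 0.01*42.3441 = 2.2231
  y_2 = 4.879 - 0.01*9.7581 = 4.7814
f(2.2231, 4.7814) = 8*2.2231^2 + 1*4.7814^2 = 62.3983


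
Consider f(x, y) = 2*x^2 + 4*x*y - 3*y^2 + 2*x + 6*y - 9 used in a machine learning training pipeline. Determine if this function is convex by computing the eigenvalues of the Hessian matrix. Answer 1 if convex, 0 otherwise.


The Hessian of f(x,y) = 2*x^2 + 4*x*y - 3*y^2 + 2*x + 6*y - 9 is:
H = [[4, 4], [4, -6]]
Trace = 4 - 6 = -2
Determinant = 4*-6 - (4)^2 = -40
Discriminant = (-2)^2 - 4*-40 = 164.0
Eigenvalues: lambda_1 = -7.4031, lambda_2 = 5.4031
The function is not convex.

0


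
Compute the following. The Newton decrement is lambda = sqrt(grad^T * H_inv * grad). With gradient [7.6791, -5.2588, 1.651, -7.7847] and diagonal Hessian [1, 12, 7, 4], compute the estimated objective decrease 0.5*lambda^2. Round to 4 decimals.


Step 1: H is diagonal, so H^(-1) * g = [7.6791, -0.4382, 0.2359, -1.9462].
Step 2: g^T H^(-1) g = sum_i g_i^2 / H_ii
  = (7.6791)^2/1 + (-5.2588)^2/12 + (1.651)^2/7 + (-7.7847)^2/4
  = 58.9686 + 2.3046 + 0.3894 + 15.1504 = 76.8129
Step 3: Objective decrease = 0.5 * g^T H^(-1) g = 38.4065


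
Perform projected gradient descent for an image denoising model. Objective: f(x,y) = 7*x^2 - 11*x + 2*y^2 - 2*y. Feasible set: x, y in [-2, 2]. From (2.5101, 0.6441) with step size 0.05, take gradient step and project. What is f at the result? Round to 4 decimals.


Step 1: Compute gradient at (2.5101, 0.6441).
grad_x = 2*7*2.5101 - 11 = 24.1414
grad_y = 2*2*0.6441 - 2 = 0.5764
Step 2: Gradient step.
x_raw = 2.5101 - 0.05*24.1414 = 1.303
y_raw = 0.6441 - 0.05*0.5764 = 0.6153
Step 3: Project onto [-2, 2].
x_proj = clip(1.303) = 1.303
y_proj = clip(0.6153) = 0.6153
Step 4: Evaluate f.
f(1.303, 0.6153) = -2.9215


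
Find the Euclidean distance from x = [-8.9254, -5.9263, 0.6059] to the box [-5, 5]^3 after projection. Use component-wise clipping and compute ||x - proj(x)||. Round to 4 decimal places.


Project each component onto [-5, 5].
clip(-8.9254) = -5.0, clip(-5.9263) = -5.0, clip(0.6059) = 0.6059
Projection = [-5.0, -5.0, 0.6059]
Squared diffs: [15.4088, 0.858, 0.0]
Distance = sqrt(16.2668) = 4.0332


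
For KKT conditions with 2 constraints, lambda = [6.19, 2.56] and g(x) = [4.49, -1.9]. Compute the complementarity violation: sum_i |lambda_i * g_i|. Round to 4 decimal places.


KKT complementary slackness check:
lambda_1 * g_1 = 6.19 * 4.49 = 27.7931
lambda_2 * g_2 = 2.56 * -1.9 = -4.864
Total violation = 27.7931 + 4.864 = 32.6571


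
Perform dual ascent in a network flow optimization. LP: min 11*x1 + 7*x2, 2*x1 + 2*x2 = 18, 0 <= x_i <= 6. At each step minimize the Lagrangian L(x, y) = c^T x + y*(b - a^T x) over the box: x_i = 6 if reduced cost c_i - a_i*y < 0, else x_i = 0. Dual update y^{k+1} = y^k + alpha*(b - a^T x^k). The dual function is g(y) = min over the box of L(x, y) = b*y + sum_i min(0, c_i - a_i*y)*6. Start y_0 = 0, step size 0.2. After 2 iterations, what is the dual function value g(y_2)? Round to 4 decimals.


Dual ascent for LP: min 11*x1 + 7*x2, 2*x1 + 2*x2 = 18, 0 <= x_i <= 6
Step 1: y^k = 0.0, reduced costs: (11.0, 7.0)
  x^k = (0.0, 0.0), subgradient = b - a^T x = 18.0
  y^{k+1} = 0.0 + 0.2*18.0 = 3.6
Step 2: y^k = 3.6, reduced costs: (3.8, -0.2)
  x^k = (0.0, 6.0), subgradient = b - a^T x = 6.0
  y^{k+1} = 3.6 + 0.2*6.0 = 4.8
Dual objective at y_2 = 4.8: reduced costs (1.4, -2.6), box minimizer x = (0.0, 6.0)
g(y_2) = b*y + (c1 - a1*y)*x1 + (c2 - a2*y)*x2 = 18*4.8 + 1.4*0.0 + (-2.6)*6.0 = 86.4 + 0.0 - 15.6 = 70.8
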